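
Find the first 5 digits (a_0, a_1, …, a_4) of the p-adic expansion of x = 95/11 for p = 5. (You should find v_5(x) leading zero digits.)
(a_0, …, a_4) = (0, 4, 0, 4, 1)

v_5(95/11) = 1, so a_0 = ... = a_0 = 0. Factor out: x = 5^1 · u with u = 19/11 a unit in ℤ_5. Expand u iteratively via a_{v+i} = u_i mod 5, u_{i+1} = (u_i − a_{v+i})/5:
  u_0 = 19/11;  a_1 = 4;  u_1 = (u_0 − 4)/5 = -5/11
  u_1 = -5/11;  a_2 = 0;  u_2 = (u_1 − 0)/5 = -1/11
  u_2 = -1/11;  a_3 = 4;  u_3 = (u_2 − 4)/5 = -9/11
  u_3 = -9/11;  a_4 = 1;  u_4 = (u_3 − 1)/5 = -4/11
Digits: (0, 4, 0, 4, 1).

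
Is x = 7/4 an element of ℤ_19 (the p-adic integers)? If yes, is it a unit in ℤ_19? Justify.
x ∈ ℤ_19^× (unit); v_19(x) = 0

ℤ_19 = {x ∈ ℚ_19 : v_19(x) ≥ 0} and ℤ_19^× = {x ∈ ℤ_19 : v_19(x) = 0}. Here v_19(7/4) = v_19(num) − v_19(den) = 0; compare against these criteria.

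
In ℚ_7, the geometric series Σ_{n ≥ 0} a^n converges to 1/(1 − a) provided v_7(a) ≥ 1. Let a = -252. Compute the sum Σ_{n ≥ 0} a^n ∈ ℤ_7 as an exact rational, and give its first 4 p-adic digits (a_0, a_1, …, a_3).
Σ a^n = 1/(1 − a) = 1/253;  first 4 digits = (1, 6, 2, 1)

v_7(a) = 1 ≥ 1, so the series converges in ℤ_7 to 1/(1 − a) = 1/(1 − (-252)) = 1/253. Expand this rational in ℤ_7: compute digits iteratively via d_i = x_i mod 7, x_{i+1} = (x_i − d_i)/7. The first 4 digits are (1, 6, 2, 1).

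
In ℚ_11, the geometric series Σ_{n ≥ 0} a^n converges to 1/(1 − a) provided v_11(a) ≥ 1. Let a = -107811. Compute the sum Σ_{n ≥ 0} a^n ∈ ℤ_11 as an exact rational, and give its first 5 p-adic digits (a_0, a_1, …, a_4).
Σ a^n = 1/(1 − a) = 1/107812;  first 5 digits = (1, 0, 0, 7, 3)

v_11(a) = 3 ≥ 1, so the series converges in ℤ_11 to 1/(1 − a) = 1/(1 − (-107811)) = 1/107812. Expand this rational in ℤ_11: compute digits iteratively via d_i = x_i mod 11, x_{i+1} = (x_i − d_i)/11. The first 5 digits are (1, 0, 0, 7, 3).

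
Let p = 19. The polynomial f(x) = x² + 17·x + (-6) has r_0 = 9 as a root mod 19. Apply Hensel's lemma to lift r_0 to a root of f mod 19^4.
r_3 = 98999 (mod 130321)

Hensel: r_{i+1} = r_i − f(r_i)·(f′(r_i))^{-1} mod 19^{i+2}, f′(x) = 2x + 17. Iterate:
  r_0 = 9 (mod 19)
  r_1 = 85 (mod 361)
  r_2 = 2973 (mod 6859)
  r_3 = 98999 (mod 130321)
Final: r = 98999 satisfies f(r) ≡ 0 mod 19^4.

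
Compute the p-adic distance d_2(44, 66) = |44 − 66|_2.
d_2(44, 66) = 1/2

Step 1 — x − y = 44 − 66 = -22. Step 2 — v_2(-22) = 1 (factor: -22 = −(2^1 · 11); the sign does not affect v_p). Step 3 — |x − y|_2 = 2^{-1} = 1/2.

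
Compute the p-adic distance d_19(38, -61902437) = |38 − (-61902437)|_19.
d_19(38, -61902437) = 1/2476099

Step 1 — x − y = 38 − (-61902437) = 61902475. Step 2 — v_19(61902475) = 5 (factor: 61902475 = (19^5 · 25); the sign does not affect v_p). Step 3 — |x − y|_19 = 19^{-5} = 1/2476099.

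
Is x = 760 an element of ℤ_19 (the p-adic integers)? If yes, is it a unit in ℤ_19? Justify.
x ∈ ℤ_19 but not a unit; v_19(x) = 1 > 0

ℤ_19 = {x ∈ ℚ_19 : v_19(x) ≥ 0} and ℤ_19^× = {x ∈ ℤ_19 : v_19(x) = 0}. Here v_19(760) = v_19(num) − v_19(den) = 1; compare against these criteria.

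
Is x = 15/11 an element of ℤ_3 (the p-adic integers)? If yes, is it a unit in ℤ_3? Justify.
x ∈ ℤ_3 but not a unit; v_3(x) = 1 > 0

ℤ_3 = {x ∈ ℚ_3 : v_3(x) ≥ 0} and ℤ_3^× = {x ∈ ℤ_3 : v_3(x) = 0}. Here v_3(15/11) = v_3(num) − v_3(den) = 1; compare against these criteria.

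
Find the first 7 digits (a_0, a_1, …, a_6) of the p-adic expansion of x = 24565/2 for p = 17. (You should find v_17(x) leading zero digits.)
(a_0, …, a_6) = (0, 0, 0, 11, 8, 8, 8)

v_17(24565/2) = 3, so a_0 = ... = a_2 = 0. Factor out: x = 17^3 · u with u = 5/2 a unit in ℤ_17. Expand u iteratively via a_{v+i} = u_i mod 17, u_{i+1} = (u_i − a_{v+i})/17:
  u_0 = 5/2;  a_3 = 11;  u_1 = (u_0 − 11)/17 = -1/2
  u_1 = -1/2;  a_4 = 8;  u_2 = (u_1 − 8)/17 = -1/2
  u_2 = -1/2;  a_5 = 8;  u_3 = (u_2 − 8)/17 = -1/2
  u_3 = -1/2;  a_6 = 8;  u_4 = (u_3 − 8)/17 = -1/2
Digits: (0, 0, 0, 11, 8, 8, 8).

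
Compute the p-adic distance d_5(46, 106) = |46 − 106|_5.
d_5(46, 106) = 1/5

Step 1 — x − y = 46 − 106 = -60. Step 2 — v_5(-60) = 1 (factor: -60 = −(5^1 · 12); the sign does not affect v_p). Step 3 — |x − y|_5 = 5^{-1} = 1/5.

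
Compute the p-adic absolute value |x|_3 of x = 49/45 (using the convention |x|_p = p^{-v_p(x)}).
|49/45|_3 = 9

Step 1 — compute v_3(x) by factoring powers of 3 out of the numerator and denominator: v_3(49/45) = -2. Step 2 — apply |x|_p = p^{-v_p(x)} = 3^{2} = 9.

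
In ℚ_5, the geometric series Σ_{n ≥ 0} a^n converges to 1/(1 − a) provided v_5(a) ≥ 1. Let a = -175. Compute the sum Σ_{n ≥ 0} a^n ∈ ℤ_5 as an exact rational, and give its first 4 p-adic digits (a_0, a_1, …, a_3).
Σ a^n = 1/(1 − a) = 1/176;  first 4 digits = (1, 0, 3, 3)

v_5(a) = 2 ≥ 1, so the series converges in ℤ_5 to 1/(1 − a) = 1/(1 − (-175)) = 1/176. Expand this rational in ℤ_5: compute digits iteratively via d_i = x_i mod 5, x_{i+1} = (x_i − d_i)/5. The first 4 digits are (1, 0, 3, 3).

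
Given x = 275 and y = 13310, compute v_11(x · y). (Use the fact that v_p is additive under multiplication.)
v_11(3660250) = 4

v_p(x) = 1 (factor: 275 = 11^1 · 25); v_p(y) = 3 (factor: 13310 = 11^3 · 10). Additivity: v_p(xy) = v_p(x) + v_p(y) = 1 + 3 = 4. (Direct check: xy = 3660250 = 11^4 · (250).)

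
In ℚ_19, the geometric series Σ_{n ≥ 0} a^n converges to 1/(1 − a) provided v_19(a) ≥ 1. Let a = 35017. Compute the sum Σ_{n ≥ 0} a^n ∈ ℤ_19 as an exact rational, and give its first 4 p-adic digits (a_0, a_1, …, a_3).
Σ a^n = 1/(1 − a) = -1/35016;  first 4 digits = (1, 0, 2, 5)

v_19(a) = 2 ≥ 1, so the series converges in ℤ_19 to 1/(1 − a) = 1/(1 − 35017) = -1/35016. Expand this rational in ℤ_19: compute digits iteratively via d_i = x_i mod 19, x_{i+1} = (x_i − d_i)/19. The first 4 digits are (1, 0, 2, 5).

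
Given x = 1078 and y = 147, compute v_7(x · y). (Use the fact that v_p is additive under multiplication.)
v_7(158466) = 4

v_p(x) = 2 (factor: 1078 = 7^2 · 22); v_p(y) = 2 (factor: 147 = 7^2 · 3). Additivity: v_p(xy) = v_p(x) + v_p(y) = 2 + 2 = 4. (Direct check: xy = 158466 = 7^4 · (66).)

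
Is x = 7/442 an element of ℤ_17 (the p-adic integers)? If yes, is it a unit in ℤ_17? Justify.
x ∉ ℤ_17 (v_17(x) = -1 < 0)

ℤ_17 = {x ∈ ℚ_17 : v_17(x) ≥ 0} and ℤ_17^× = {x ∈ ℤ_17 : v_17(x) = 0}. Here v_17(7/442) = v_17(num) − v_17(den) = -1; compare against these criteria.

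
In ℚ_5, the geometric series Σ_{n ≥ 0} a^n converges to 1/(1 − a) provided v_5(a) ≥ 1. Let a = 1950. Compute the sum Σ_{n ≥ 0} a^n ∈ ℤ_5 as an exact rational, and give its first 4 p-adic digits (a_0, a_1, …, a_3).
Σ a^n = 1/(1 − a) = -1/1949;  first 4 digits = (1, 0, 3, 0)

v_5(a) = 2 ≥ 1, so the series converges in ℤ_5 to 1/(1 − a) = 1/(1 − 1950) = -1/1949. Expand this rational in ℤ_5: compute digits iteratively via d_i = x_i mod 5, x_{i+1} = (x_i − d_i)/5. The first 4 digits are (1, 0, 3, 0).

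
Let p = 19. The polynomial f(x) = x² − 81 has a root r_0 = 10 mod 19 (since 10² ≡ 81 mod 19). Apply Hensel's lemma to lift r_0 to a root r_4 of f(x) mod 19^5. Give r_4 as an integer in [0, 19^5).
r_4 = 2476090 (mod 2476099)

Hensel's recurrence: r_{i+1} = r_i − f(r_i)·(f′(r_i))^{-1} mod 19^{i+2}, with f′(x) = 2x. Iterate:
  r_0 = 10 (mod 19)
  r_1 = 352 (mod 361)
  r_2 = 6850 (mod 6859)
  r_3 = 130312 (mod 130321)
  r_4 = 2476090 (mod 2476099)
Final: r_4 = 2476090, and one checks f(r_4) ≡ 0 mod 19^5.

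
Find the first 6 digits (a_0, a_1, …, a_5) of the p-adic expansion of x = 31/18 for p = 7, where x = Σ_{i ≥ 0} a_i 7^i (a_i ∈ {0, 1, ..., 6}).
(a_0, …, a_5) = (6, 6, 1, 4, 6, 1)

v_7(31/18) = 0 (numerator and denominator both coprime to 7), so x ∈ ℤ_7^×. Compute digits iteratively via a_i = x_i mod 7, x_{i+1} = (x_i − a_i)/7, with x_0 = x:
  x_0 = 31/18;  a_0 = 6;  x_1 = (x_0 − 6)/7 = -11/18
  x_1 = -11/18;  a_1 = 6;  x_2 = (x_1 − 6)/7 = -17/18
  x_2 = -17/18;  a_2 = 1;  x_3 = (x_2 − 1)/7 = -5/18
  x_3 = -5/18;  a_3 = 4;  x_4 = (x_3 − 4)/7 = -11/18
  x_4 = -11/18;  a_4 = 6;  x_5 = (x_4 − 6)/7 = -17/18
  x_5 = -17/18;  a_5 = 1;  x_6 = (x_5 − 1)/7 = -5/18
Digits: (6, 6, 1, 4, 6, 1).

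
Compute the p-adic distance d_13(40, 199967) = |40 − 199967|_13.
d_13(40, 199967) = 1/28561

Step 1 — x − y = 40 − 199967 = -199927. Step 2 — v_13(-199927) = 4 (factor: -199927 = −(13^4 · 7); the sign does not affect v_p). Step 3 — |x − y|_13 = 13^{-4} = 1/28561.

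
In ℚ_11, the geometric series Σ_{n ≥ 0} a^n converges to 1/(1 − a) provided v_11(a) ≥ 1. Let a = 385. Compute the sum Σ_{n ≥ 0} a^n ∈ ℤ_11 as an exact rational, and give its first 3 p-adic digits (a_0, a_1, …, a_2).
Σ a^n = 1/(1 − a) = -1/384;  first 3 digits = (1, 2, 7)

v_11(a) = 1 ≥ 1, so the series converges in ℤ_11 to 1/(1 − a) = 1/(1 − 385) = -1/384. Expand this rational in ℤ_11: compute digits iteratively via d_i = x_i mod 11, x_{i+1} = (x_i − d_i)/11. The first 3 digits are (1, 2, 7).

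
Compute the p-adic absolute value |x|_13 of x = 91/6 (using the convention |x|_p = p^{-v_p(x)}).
|91/6|_13 = 1/13

Step 1 — compute v_13(x) by factoring powers of 13 out of the numerator and denominator: v_13(91/6) = 1. Step 2 — apply |x|_p = p^{-v_p(x)} = 13^{-1} = 1/13.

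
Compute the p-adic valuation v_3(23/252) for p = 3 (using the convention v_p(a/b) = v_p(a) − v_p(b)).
v_3(23/252) = -2

Factor powers of 3 from the numerator and denominator of the reduced fraction: 23 = 3^0 · 23 and 252 = 3^2 · 28. Apply v_p(a/b) = v_p(a) − v_p(b): v_3(23/252) = 0 − 2 = -2.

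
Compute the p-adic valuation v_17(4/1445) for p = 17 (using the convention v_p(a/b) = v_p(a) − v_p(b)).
v_17(4/1445) = -2

Factor powers of 17 from the numerator and denominator of the reduced fraction: 4 = 17^0 · 4 and 1445 = 17^2 · 5. Apply v_p(a/b) = v_p(a) − v_p(b): v_17(4/1445) = 0 − 2 = -2.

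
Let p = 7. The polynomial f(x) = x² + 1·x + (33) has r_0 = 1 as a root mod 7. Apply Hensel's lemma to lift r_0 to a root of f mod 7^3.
r_2 = 71 (mod 343)

Hensel: r_{i+1} = r_i − f(r_i)·(f′(r_i))^{-1} mod 7^{i+2}, f′(x) = 2x + 1. Iterate:
  r_0 = 1 (mod 7)
  r_1 = 22 (mod 49)
  r_2 = 71 (mod 343)
Final: r = 71 satisfies f(r) ≡ 0 mod 7^3.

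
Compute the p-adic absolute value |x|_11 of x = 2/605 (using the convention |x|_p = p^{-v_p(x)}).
|2/605|_11 = 121

Step 1 — compute v_11(x) by factoring powers of 11 out of the numerator and denominator: v_11(2/605) = -2. Step 2 — apply |x|_p = p^{-v_p(x)} = 11^{2} = 121.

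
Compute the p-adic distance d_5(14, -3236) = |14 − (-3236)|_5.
d_5(14, -3236) = 1/125

Step 1 — x − y = 14 − (-3236) = 3250. Step 2 — v_5(3250) = 3 (factor: 3250 = (5^3 · 26); the sign does not affect v_p). Step 3 — |x − y|_5 = 5^{-3} = 1/125.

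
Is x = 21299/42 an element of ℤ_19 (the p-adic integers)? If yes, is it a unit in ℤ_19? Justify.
x ∈ ℤ_19 but not a unit; v_19(x) = 2 > 0

ℤ_19 = {x ∈ ℚ_19 : v_19(x) ≥ 0} and ℤ_19^× = {x ∈ ℤ_19 : v_19(x) = 0}. Here v_19(21299/42) = v_19(num) − v_19(den) = 2; compare against these criteria.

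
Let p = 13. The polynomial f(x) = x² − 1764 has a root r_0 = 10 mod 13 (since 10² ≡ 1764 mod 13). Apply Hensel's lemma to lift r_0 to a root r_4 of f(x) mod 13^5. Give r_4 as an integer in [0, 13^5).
r_4 = 371251 (mod 371293)

Hensel's recurrence: r_{i+1} = r_i − f(r_i)·(f′(r_i))^{-1} mod 13^{i+2}, with f′(x) = 2x. Iterate:
  r_0 = 10 (mod 13)
  r_1 = 127 (mod 169)
  r_2 = 2155 (mod 2197)
  r_3 = 28519 (mod 28561)
  r_4 = 371251 (mod 371293)
Final: r_4 = 371251, and one checks f(r_4) ≡ 0 mod 13^5.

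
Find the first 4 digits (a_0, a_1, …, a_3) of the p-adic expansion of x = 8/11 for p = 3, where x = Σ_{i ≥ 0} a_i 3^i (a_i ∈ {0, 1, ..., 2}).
(a_0, …, a_3) = (1, 1, 1, 2)

v_3(8/11) = 0 (numerator and denominator both coprime to 3), so x ∈ ℤ_3^×. Compute digits iteratively via a_i = x_i mod 3, x_{i+1} = (x_i − a_i)/3, with x_0 = x:
  x_0 = 8/11;  a_0 = 1;  x_1 = (x_0 − 1)/3 = -1/11
  x_1 = -1/11;  a_1 = 1;  x_2 = (x_1 − 1)/3 = -4/11
  x_2 = -4/11;  a_2 = 1;  x_3 = (x_2 − 1)/3 = -5/11
  x_3 = -5/11;  a_3 = 2;  x_4 = (x_3 − 2)/3 = -9/11
Digits: (1, 1, 1, 2).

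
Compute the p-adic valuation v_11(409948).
v_11(409948) = 4

v_11(n) is the largest exponent k such that 11^k divides n. Factor out: 409948 = 11^4 · 28. (Sign doesn't affect v_p.) So v_11(409948) = 4.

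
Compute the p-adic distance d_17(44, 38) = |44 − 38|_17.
d_17(44, 38) = 1

Step 1 — x − y = 44 − 38 = 6. Step 2 — v_17(6) = 0 (factor: 6 = (17^0 · 6); the sign does not affect v_p). Step 3 — |x − y|_17 = 17^{0} = 1.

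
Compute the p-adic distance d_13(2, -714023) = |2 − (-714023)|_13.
d_13(2, -714023) = 1/28561

Step 1 — x − y = 2 − (-714023) = 714025. Step 2 — v_13(714025) = 4 (factor: 714025 = (13^4 · 25); the sign does not affect v_p). Step 3 — |x − y|_13 = 13^{-4} = 1/28561.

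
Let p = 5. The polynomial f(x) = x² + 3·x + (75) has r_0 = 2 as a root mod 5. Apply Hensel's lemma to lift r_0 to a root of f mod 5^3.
r_2 = 22 (mod 125)

Hensel: r_{i+1} = r_i − f(r_i)·(f′(r_i))^{-1} mod 5^{i+2}, f′(x) = 2x + 3. Iterate:
  r_0 = 2 (mod 5)
  r_1 = 22 (mod 25)
  r_2 = 22 (mod 125)
Final: r = 22 satisfies f(r) ≡ 0 mod 5^3.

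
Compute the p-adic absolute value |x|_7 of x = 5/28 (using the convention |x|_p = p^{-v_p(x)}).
|5/28|_7 = 7

Step 1 — compute v_7(x) by factoring powers of 7 out of the numerator and denominator: v_7(5/28) = -1. Step 2 — apply |x|_p = p^{-v_p(x)} = 7^{1} = 7.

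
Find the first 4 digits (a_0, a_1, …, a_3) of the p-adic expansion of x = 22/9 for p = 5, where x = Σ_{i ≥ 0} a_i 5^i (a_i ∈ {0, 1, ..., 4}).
(a_0, …, a_3) = (3, 1, 2, 4)

v_5(22/9) = 0 (numerator and denominator both coprime to 5), so x ∈ ℤ_5^×. Compute digits iteratively via a_i = x_i mod 5, x_{i+1} = (x_i − a_i)/5, with x_0 = x:
  x_0 = 22/9;  a_0 = 3;  x_1 = (x_0 − 3)/5 = -1/9
  x_1 = -1/9;  a_1 = 1;  x_2 = (x_1 − 1)/5 = -2/9
  x_2 = -2/9;  a_2 = 2;  x_3 = (x_2 − 2)/5 = -4/9
  x_3 = -4/9;  a_3 = 4;  x_4 = (x_3 − 4)/5 = -8/9
Digits: (3, 1, 2, 4).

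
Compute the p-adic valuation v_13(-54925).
v_13(-54925) = 3

v_13(n) is the largest exponent k such that 13^k divides n. Factor out: -54925 = -13^3 · 25. (Sign doesn't affect v_p.) So v_13(-54925) = 3.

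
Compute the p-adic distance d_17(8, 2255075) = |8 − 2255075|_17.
d_17(8, 2255075) = 1/83521

Step 1 — x − y = 8 − 2255075 = -2255067. Step 2 — v_17(-2255067) = 4 (factor: -2255067 = −(17^4 · 27); the sign does not affect v_p). Step 3 — |x − y|_17 = 17^{-4} = 1/83521.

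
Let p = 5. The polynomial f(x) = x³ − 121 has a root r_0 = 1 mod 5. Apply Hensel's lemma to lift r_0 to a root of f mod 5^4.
r_3 = 316 (mod 625)

Hensel: r_{i+1} = r_i − f(r_i)/f′(r_i) mod 5^{i+2}, where f′(x) = 3x². Iterate:
  r_0 = 1 (mod 5)
  r_1 = 16 (mod 25)
  r_2 = 66 (mod 125)
  r_3 = 316 (mod 625)
Final: r = 316 with f(r) ≡ 0 mod 5^4.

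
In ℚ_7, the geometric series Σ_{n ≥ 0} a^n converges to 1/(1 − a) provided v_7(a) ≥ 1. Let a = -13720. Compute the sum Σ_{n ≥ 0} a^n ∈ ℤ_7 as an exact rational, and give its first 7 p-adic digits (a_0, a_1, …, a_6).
Σ a^n = 1/(1 − a) = 1/13721;  first 7 digits = (1, 0, 0, 2, 1, 6, 3)

v_7(a) = 3 ≥ 1, so the series converges in ℤ_7 to 1/(1 − a) = 1/(1 − (-13720)) = 1/13721. Expand this rational in ℤ_7: compute digits iteratively via d_i = x_i mod 7, x_{i+1} = (x_i − d_i)/7. The first 7 digits are (1, 0, 0, 2, 1, 6, 3).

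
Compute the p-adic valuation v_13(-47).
v_13(-47) = 0

v_13(n) is the largest exponent k such that 13^k divides n. Factor out: -47 = -13^0 · 47. (Sign doesn't affect v_p.) So v_13(-47) = 0.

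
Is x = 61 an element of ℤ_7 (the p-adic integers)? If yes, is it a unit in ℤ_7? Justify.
x ∈ ℤ_7^× (unit); v_7(x) = 0

ℤ_7 = {x ∈ ℚ_7 : v_7(x) ≥ 0} and ℤ_7^× = {x ∈ ℤ_7 : v_7(x) = 0}. Here v_7(61) = v_7(num) − v_7(den) = 0; compare against these criteria.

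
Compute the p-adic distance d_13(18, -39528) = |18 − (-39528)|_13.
d_13(18, -39528) = 1/2197

Step 1 — x − y = 18 − (-39528) = 39546. Step 2 — v_13(39546) = 3 (factor: 39546 = (13^3 · 18); the sign does not affect v_p). Step 3 — |x − y|_13 = 13^{-3} = 1/2197.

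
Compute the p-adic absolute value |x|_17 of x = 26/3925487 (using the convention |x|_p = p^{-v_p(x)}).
|26/3925487|_17 = 83521

Step 1 — compute v_17(x) by factoring powers of 17 out of the numerator and denominator: v_17(26/3925487) = -4. Step 2 — apply |x|_p = p^{-v_p(x)} = 17^{4} = 83521.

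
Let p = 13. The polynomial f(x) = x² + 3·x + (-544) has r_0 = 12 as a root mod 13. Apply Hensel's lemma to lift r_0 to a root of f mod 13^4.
r_3 = 20994 (mod 28561)

Hensel: r_{i+1} = r_i − f(r_i)·(f′(r_i))^{-1} mod 13^{i+2}, f′(x) = 2x + 3. Iterate:
  r_0 = 12 (mod 13)
  r_1 = 38 (mod 169)
  r_2 = 1221 (mod 2197)
  r_3 = 20994 (mod 28561)
Final: r = 20994 satisfies f(r) ≡ 0 mod 13^4.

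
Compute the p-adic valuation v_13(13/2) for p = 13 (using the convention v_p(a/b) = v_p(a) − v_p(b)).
v_13(13/2) = 1

Factor powers of 13 from the numerator and denominator of the reduced fraction: 13 = 13^1 · 1 and 2 = 13^0 · 2. Apply v_p(a/b) = v_p(a) − v_p(b): v_13(13/2) = 1 − 0 = 1.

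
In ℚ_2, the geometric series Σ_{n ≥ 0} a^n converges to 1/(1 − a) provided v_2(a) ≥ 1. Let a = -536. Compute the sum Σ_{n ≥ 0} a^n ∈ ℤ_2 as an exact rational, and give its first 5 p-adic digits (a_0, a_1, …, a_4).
Σ a^n = 1/(1 − a) = 1/537;  first 5 digits = (1, 0, 0, 1, 0)

v_2(a) = 3 ≥ 1, so the series converges in ℤ_2 to 1/(1 − a) = 1/(1 − (-536)) = 1/537. Expand this rational in ℤ_2: compute digits iteratively via d_i = x_i mod 2, x_{i+1} = (x_i − d_i)/2. The first 5 digits are (1, 0, 0, 1, 0).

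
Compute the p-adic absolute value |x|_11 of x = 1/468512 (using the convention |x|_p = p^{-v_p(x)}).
|1/468512|_11 = 14641

Step 1 — compute v_11(x) by factoring powers of 11 out of the numerator and denominator: v_11(1/468512) = -4. Step 2 — apply |x|_p = p^{-v_p(x)} = 11^{4} = 14641.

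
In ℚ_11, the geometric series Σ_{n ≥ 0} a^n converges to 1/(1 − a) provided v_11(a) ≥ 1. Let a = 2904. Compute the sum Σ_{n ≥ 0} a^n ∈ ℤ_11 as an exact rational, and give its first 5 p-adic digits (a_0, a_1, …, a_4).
Σ a^n = 1/(1 − a) = -1/2903;  first 5 digits = (1, 0, 2, 2, 4)

v_11(a) = 2 ≥ 1, so the series converges in ℤ_11 to 1/(1 − a) = 1/(1 − 2904) = -1/2903. Expand this rational in ℤ_11: compute digits iteratively via d_i = x_i mod 11, x_{i+1} = (x_i − d_i)/11. The first 5 digits are (1, 0, 2, 2, 4).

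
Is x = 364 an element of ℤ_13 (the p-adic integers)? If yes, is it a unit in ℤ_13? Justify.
x ∈ ℤ_13 but not a unit; v_13(x) = 1 > 0

ℤ_13 = {x ∈ ℚ_13 : v_13(x) ≥ 0} and ℤ_13^× = {x ∈ ℤ_13 : v_13(x) = 0}. Here v_13(364) = v_13(num) − v_13(den) = 1; compare against these criteria.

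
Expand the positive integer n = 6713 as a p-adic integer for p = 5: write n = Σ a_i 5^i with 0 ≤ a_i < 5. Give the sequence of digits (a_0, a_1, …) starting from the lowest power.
(a_0, a_1, …) = (3, 2, 3, 3, 0, 2)

Repeated division by 5 gives the digits low-to-high: 6713 = 3 + 2·5^1 + 3·5^2 + 3·5^3 + 2·5^5. Digit sequence: (3, 2, 3, 3, 0, 2).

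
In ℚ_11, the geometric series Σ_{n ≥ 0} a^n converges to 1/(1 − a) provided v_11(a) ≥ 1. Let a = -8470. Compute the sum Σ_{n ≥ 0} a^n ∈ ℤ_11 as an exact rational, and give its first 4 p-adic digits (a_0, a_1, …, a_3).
Σ a^n = 1/(1 − a) = 1/8471;  first 4 digits = (1, 0, 7, 4)

v_11(a) = 2 ≥ 1, so the series converges in ℤ_11 to 1/(1 − a) = 1/(1 − (-8470)) = 1/8471. Expand this rational in ℤ_11: compute digits iteratively via d_i = x_i mod 11, x_{i+1} = (x_i − d_i)/11. The first 4 digits are (1, 0, 7, 4).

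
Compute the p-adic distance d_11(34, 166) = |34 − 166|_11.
d_11(34, 166) = 1/11

Step 1 — x − y = 34 − 166 = -132. Step 2 — v_11(-132) = 1 (factor: -132 = −(11^1 · 12); the sign does not affect v_p). Step 3 — |x − y|_11 = 11^{-1} = 1/11.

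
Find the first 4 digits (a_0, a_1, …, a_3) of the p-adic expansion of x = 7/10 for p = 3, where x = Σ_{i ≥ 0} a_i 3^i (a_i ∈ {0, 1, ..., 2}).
(a_0, …, a_3) = (1, 2, 2, 0)

v_3(7/10) = 0 (numerator and denominator both coprime to 3), so x ∈ ℤ_3^×. Compute digits iteratively via a_i = x_i mod 3, x_{i+1} = (x_i − a_i)/3, with x_0 = x:
  x_0 = 7/10;  a_0 = 1;  x_1 = (x_0 − 1)/3 = -1/10
  x_1 = -1/10;  a_1 = 2;  x_2 = (x_1 − 2)/3 = -7/10
  x_2 = -7/10;  a_2 = 2;  x_3 = (x_2 − 2)/3 = -9/10
  x_3 = -9/10;  a_3 = 0;  x_4 = (x_3 − 0)/3 = -3/10
Digits: (1, 2, 2, 0).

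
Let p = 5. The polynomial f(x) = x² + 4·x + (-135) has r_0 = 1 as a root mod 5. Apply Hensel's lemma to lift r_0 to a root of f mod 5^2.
r_1 = 6 (mod 25)

Hensel: r_{i+1} = r_i − f(r_i)·(f′(r_i))^{-1} mod 5^{i+2}, f′(x) = 2x + 4. Iterate:
  r_0 = 1 (mod 5)
  r_1 = 6 (mod 25)
Final: r = 6 satisfies f(r) ≡ 0 mod 5^2.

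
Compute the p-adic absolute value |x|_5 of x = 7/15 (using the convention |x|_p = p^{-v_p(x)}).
|7/15|_5 = 5

Step 1 — compute v_5(x) by factoring powers of 5 out of the numerator and denominator: v_5(7/15) = -1. Step 2 — apply |x|_p = p^{-v_p(x)} = 5^{1} = 5.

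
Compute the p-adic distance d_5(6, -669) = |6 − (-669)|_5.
d_5(6, -669) = 1/25

Step 1 — x − y = 6 − (-669) = 675. Step 2 — v_5(675) = 2 (factor: 675 = (5^2 · 27); the sign does not affect v_p). Step 3 — |x − y|_5 = 5^{-2} = 1/25.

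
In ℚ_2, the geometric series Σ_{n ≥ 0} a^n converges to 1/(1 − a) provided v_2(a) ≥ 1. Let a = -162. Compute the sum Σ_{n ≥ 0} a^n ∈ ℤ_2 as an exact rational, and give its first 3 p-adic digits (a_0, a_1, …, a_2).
Σ a^n = 1/(1 − a) = 1/163;  first 3 digits = (1, 1, 0)

v_2(a) = 1 ≥ 1, so the series converges in ℤ_2 to 1/(1 − a) = 1/(1 − (-162)) = 1/163. Expand this rational in ℤ_2: compute digits iteratively via d_i = x_i mod 2, x_{i+1} = (x_i − d_i)/2. The first 3 digits are (1, 1, 0).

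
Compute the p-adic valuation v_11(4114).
v_11(4114) = 2

v_11(n) is the largest exponent k such that 11^k divides n. Factor out: 4114 = 11^2 · 34. (Sign doesn't affect v_p.) So v_11(4114) = 2.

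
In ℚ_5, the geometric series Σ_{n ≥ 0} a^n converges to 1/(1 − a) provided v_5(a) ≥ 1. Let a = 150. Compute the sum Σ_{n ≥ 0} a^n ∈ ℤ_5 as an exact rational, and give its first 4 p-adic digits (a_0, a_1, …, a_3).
Σ a^n = 1/(1 − a) = -1/149;  first 4 digits = (1, 0, 1, 1)

v_5(a) = 2 ≥ 1, so the series converges in ℤ_5 to 1/(1 − a) = 1/(1 − 150) = -1/149. Expand this rational in ℤ_5: compute digits iteratively via d_i = x_i mod 5, x_{i+1} = (x_i − d_i)/5. The first 4 digits are (1, 0, 1, 1).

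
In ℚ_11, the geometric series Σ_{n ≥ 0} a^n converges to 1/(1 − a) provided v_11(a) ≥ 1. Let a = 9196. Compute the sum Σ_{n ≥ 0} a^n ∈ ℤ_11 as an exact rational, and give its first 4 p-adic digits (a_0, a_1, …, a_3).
Σ a^n = 1/(1 − a) = -1/9195;  first 4 digits = (1, 0, 10, 6)

v_11(a) = 2 ≥ 1, so the series converges in ℤ_11 to 1/(1 − a) = 1/(1 − 9196) = -1/9195. Expand this rational in ℤ_11: compute digits iteratively via d_i = x_i mod 11, x_{i+1} = (x_i − d_i)/11. The first 4 digits are (1, 0, 10, 6).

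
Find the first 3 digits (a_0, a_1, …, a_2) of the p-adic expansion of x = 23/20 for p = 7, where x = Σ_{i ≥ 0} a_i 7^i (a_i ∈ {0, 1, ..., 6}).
(a_0, …, a_2) = (5, 4, 6)

v_7(23/20) = 0 (numerator and denominator both coprime to 7), so x ∈ ℤ_7^×. Compute digits iteratively via a_i = x_i mod 7, x_{i+1} = (x_i − a_i)/7, with x_0 = x:
  x_0 = 23/20;  a_0 = 5;  x_1 = (x_0 − 5)/7 = -11/20
  x_1 = -11/20;  a_1 = 4;  x_2 = (x_1 − 4)/7 = -13/20
  x_2 = -13/20;  a_2 = 6;  x_3 = (x_2 − 6)/7 = -19/20
Digits: (5, 4, 6).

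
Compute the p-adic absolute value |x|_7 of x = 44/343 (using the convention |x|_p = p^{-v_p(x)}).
|44/343|_7 = 343

Step 1 — compute v_7(x) by factoring powers of 7 out of the numerator and denominator: v_7(44/343) = -3. Step 2 — apply |x|_p = p^{-v_p(x)} = 7^{3} = 343.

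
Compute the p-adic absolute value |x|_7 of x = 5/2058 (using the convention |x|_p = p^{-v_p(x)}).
|5/2058|_7 = 343

Step 1 — compute v_7(x) by factoring powers of 7 out of the numerator and denominator: v_7(5/2058) = -3. Step 2 — apply |x|_p = p^{-v_p(x)} = 7^{3} = 343.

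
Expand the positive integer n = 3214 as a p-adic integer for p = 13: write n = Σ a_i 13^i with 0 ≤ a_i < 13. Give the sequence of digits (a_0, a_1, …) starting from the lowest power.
(a_0, a_1, …) = (3, 0, 6, 1)

Repeated division by 13 gives the digits low-to-high: 3214 = 3 + 6·13^2 + 1·13^3. Digit sequence: (3, 0, 6, 1).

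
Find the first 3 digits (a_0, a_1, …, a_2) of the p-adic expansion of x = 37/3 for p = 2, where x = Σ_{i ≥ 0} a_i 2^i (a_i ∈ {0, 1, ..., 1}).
(a_0, …, a_2) = (1, 1, 1)

v_2(37/3) = 0 (numerator and denominator both coprime to 2), so x ∈ ℤ_2^×. Compute digits iteratively via a_i = x_i mod 2, x_{i+1} = (x_i − a_i)/2, with x_0 = x:
  x_0 = 37/3;  a_0 = 1;  x_1 = (x_0 − 1)/2 = 17/3
  x_1 = 17/3;  a_1 = 1;  x_2 = (x_1 − 1)/2 = 7/3
  x_2 = 7/3;  a_2 = 1;  x_3 = (x_2 − 1)/2 = 2/3
Digits: (1, 1, 1).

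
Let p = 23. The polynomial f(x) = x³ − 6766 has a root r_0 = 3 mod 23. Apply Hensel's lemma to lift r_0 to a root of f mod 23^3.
r_2 = 6052 (mod 12167)

Hensel: r_{i+1} = r_i − f(r_i)/f′(r_i) mod 23^{i+2}, where f′(x) = 3x². Iterate:
  r_0 = 3 (mod 23)
  r_1 = 233 (mod 529)
  r_2 = 6052 (mod 12167)
Final: r = 6052 with f(r) ≡ 0 mod 23^3.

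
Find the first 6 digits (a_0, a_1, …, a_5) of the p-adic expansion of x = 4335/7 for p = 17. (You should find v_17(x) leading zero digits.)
(a_0, …, a_5) = (0, 0, 7, 7, 2, 12)

v_17(4335/7) = 2, so a_0 = ... = a_1 = 0. Factor out: x = 17^2 · u with u = 15/7 a unit in ℤ_17. Expand u iteratively via a_{v+i} = u_i mod 17, u_{i+1} = (u_i − a_{v+i})/17:
  u_0 = 15/7;  a_2 = 7;  u_1 = (u_0 − 7)/17 = -2/7
  u_1 = -2/7;  a_3 = 7;  u_2 = (u_1 − 7)/17 = -3/7
  u_2 = -3/7;  a_4 = 2;  u_3 = (u_2 − 2)/17 = -1/7
  u_3 = -1/7;  a_5 = 12;  u_4 = (u_3 − 12)/17 = -5/7
Digits: (0, 0, 7, 7, 2, 12).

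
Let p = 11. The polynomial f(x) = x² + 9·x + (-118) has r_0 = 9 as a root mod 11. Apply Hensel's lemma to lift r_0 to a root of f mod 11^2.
r_1 = 97 (mod 121)

Hensel: r_{i+1} = r_i − f(r_i)·(f′(r_i))^{-1} mod 11^{i+2}, f′(x) = 2x + 9. Iterate:
  r_0 = 9 (mod 11)
  r_1 = 97 (mod 121)
Final: r = 97 satisfies f(r) ≡ 0 mod 11^2.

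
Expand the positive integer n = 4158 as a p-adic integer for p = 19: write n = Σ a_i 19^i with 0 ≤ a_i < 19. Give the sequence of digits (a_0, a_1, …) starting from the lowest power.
(a_0, a_1, …) = (16, 9, 11)

Repeated division by 19 gives the digits low-to-high: 4158 = 16 + 9·19^1 + 11·19^2. Digit sequence: (16, 9, 11).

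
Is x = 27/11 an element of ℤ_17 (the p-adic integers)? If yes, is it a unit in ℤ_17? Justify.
x ∈ ℤ_17^× (unit); v_17(x) = 0

ℤ_17 = {x ∈ ℚ_17 : v_17(x) ≥ 0} and ℤ_17^× = {x ∈ ℤ_17 : v_17(x) = 0}. Here v_17(27/11) = v_17(num) − v_17(den) = 0; compare against these criteria.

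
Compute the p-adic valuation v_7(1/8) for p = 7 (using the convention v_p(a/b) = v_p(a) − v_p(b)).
v_7(1/8) = 0

Factor powers of 7 from the numerator and denominator of the reduced fraction: 1 = 7^0 · 1 and 8 = 7^0 · 8. Apply v_p(a/b) = v_p(a) − v_p(b): v_7(1/8) = 0 − 0 = 0.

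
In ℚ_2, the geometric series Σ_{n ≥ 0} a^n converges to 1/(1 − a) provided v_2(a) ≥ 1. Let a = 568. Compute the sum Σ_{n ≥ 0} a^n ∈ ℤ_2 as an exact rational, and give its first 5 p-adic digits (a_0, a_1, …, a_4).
Σ a^n = 1/(1 − a) = -1/567;  first 5 digits = (1, 0, 0, 1, 1)

v_2(a) = 3 ≥ 1, so the series converges in ℤ_2 to 1/(1 − a) = 1/(1 − 568) = -1/567. Expand this rational in ℤ_2: compute digits iteratively via d_i = x_i mod 2, x_{i+1} = (x_i − d_i)/2. The first 5 digits are (1, 0, 0, 1, 1).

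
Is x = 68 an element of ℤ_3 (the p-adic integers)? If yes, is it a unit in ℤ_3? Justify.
x ∈ ℤ_3^× (unit); v_3(x) = 0

ℤ_3 = {x ∈ ℚ_3 : v_3(x) ≥ 0} and ℤ_3^× = {x ∈ ℤ_3 : v_3(x) = 0}. Here v_3(68) = v_3(num) − v_3(den) = 0; compare against these criteria.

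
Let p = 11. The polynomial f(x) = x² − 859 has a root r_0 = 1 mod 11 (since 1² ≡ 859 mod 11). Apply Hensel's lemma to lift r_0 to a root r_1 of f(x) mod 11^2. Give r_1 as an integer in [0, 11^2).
r_1 = 67 (mod 121)

Hensel's recurrence: r_{i+1} = r_i − f(r_i)·(f′(r_i))^{-1} mod 11^{i+2}, with f′(x) = 2x. Iterate:
  r_0 = 1 (mod 11)
  r_1 = 67 (mod 121)
Final: r_1 = 67, and one checks f(r_1) ≡ 0 mod 11^2.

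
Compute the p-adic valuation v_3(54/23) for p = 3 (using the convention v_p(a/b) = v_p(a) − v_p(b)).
v_3(54/23) = 3

Factor powers of 3 from the numerator and denominator of the reduced fraction: 54 = 3^3 · 2 and 23 = 3^0 · 23. Apply v_p(a/b) = v_p(a) − v_p(b): v_3(54/23) = 3 − 0 = 3.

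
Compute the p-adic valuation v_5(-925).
v_5(-925) = 2

v_5(n) is the largest exponent k such that 5^k divides n. Factor out: -925 = -5^2 · 37. (Sign doesn't affect v_p.) So v_5(-925) = 2.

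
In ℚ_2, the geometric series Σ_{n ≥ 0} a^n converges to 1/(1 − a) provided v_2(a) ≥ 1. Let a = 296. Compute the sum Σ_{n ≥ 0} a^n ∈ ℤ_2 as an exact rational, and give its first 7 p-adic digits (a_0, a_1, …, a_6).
Σ a^n = 1/(1 − a) = -1/295;  first 7 digits = (1, 0, 0, 1, 0, 1, 1)

v_2(a) = 3 ≥ 1, so the series converges in ℤ_2 to 1/(1 − a) = 1/(1 − 296) = -1/295. Expand this rational in ℤ_2: compute digits iteratively via d_i = x_i mod 2, x_{i+1} = (x_i − d_i)/2. The first 7 digits are (1, 0, 0, 1, 0, 1, 1).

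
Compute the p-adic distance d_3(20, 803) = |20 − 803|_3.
d_3(20, 803) = 1/27

Step 1 — x − y = 20 − 803 = -783. Step 2 — v_3(-783) = 3 (factor: -783 = −(3^3 · 29); the sign does not affect v_p). Step 3 — |x − y|_3 = 3^{-3} = 1/27.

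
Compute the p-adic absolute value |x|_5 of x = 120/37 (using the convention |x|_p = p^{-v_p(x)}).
|120/37|_5 = 1/5

Step 1 — compute v_5(x) by factoring powers of 5 out of the numerator and denominator: v_5(120/37) = 1. Step 2 — apply |x|_p = p^{-v_p(x)} = 5^{-1} = 1/5.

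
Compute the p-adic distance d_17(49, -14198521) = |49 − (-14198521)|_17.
d_17(49, -14198521) = 1/1419857

Step 1 — x − y = 49 − (-14198521) = 14198570. Step 2 — v_17(14198570) = 5 (factor: 14198570 = (17^5 · 10); the sign does not affect v_p). Step 3 — |x − y|_17 = 17^{-5} = 1/1419857.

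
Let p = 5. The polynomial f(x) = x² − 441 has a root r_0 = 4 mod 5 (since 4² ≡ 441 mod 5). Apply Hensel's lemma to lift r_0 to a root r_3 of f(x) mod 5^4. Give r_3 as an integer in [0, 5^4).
r_3 = 604 (mod 625)

Hensel's recurrence: r_{i+1} = r_i − f(r_i)·(f′(r_i))^{-1} mod 5^{i+2}, with f′(x) = 2x. Iterate:
  r_0 = 4 (mod 5)
  r_1 = 4 (mod 25)
  r_2 = 104 (mod 125)
  r_3 = 604 (mod 625)
Final: r_3 = 604, and one checks f(r_3) ≡ 0 mod 5^4.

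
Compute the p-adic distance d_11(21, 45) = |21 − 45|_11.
d_11(21, 45) = 1

Step 1 — x − y = 21 − 45 = -24. Step 2 — v_11(-24) = 0 (factor: -24 = −(11^0 · 24); the sign does not affect v_p). Step 3 — |x − y|_11 = 11^{0} = 1.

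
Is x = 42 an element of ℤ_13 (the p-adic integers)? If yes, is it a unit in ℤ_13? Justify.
x ∈ ℤ_13^× (unit); v_13(x) = 0

ℤ_13 = {x ∈ ℚ_13 : v_13(x) ≥ 0} and ℤ_13^× = {x ∈ ℤ_13 : v_13(x) = 0}. Here v_13(42) = v_13(num) − v_13(den) = 0; compare against these criteria.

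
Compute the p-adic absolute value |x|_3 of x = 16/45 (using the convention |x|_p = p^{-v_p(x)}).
|16/45|_3 = 9

Step 1 — compute v_3(x) by factoring powers of 3 out of the numerator and denominator: v_3(16/45) = -2. Step 2 — apply |x|_p = p^{-v_p(x)} = 3^{2} = 9.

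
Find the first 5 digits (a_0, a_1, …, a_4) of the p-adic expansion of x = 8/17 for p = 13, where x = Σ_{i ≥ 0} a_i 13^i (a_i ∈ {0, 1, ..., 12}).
(a_0, …, a_4) = (2, 6, 11, 6, 1)

v_13(8/17) = 0 (numerator and denominator both coprime to 13), so x ∈ ℤ_13^×. Compute digits iteratively via a_i = x_i mod 13, x_{i+1} = (x_i − a_i)/13, with x_0 = x:
  x_0 = 8/17;  a_0 = 2;  x_1 = (x_0 − 2)/13 = -2/17
  x_1 = -2/17;  a_1 = 6;  x_2 = (x_1 − 6)/13 = -8/17
  x_2 = -8/17;  a_2 = 11;  x_3 = (x_2 − 11)/13 = -15/17
  x_3 = -15/17;  a_3 = 6;  x_4 = (x_3 − 6)/13 = -9/17
  x_4 = -9/17;  a_4 = 1;  x_5 = (x_4 − 1)/13 = -2/17
Digits: (2, 6, 11, 6, 1).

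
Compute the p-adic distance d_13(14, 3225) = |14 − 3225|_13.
d_13(14, 3225) = 1/169

Step 1 — x − y = 14 − 3225 = -3211. Step 2 — v_13(-3211) = 2 (factor: -3211 = −(13^2 · 19); the sign does not affect v_p). Step 3 — |x − y|_13 = 13^{-2} = 1/169.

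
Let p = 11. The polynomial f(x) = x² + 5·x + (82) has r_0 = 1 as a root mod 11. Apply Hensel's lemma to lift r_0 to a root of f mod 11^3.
r_2 = 870 (mod 1331)

Hensel: r_{i+1} = r_i − f(r_i)·(f′(r_i))^{-1} mod 11^{i+2}, f′(x) = 2x + 5. Iterate:
  r_0 = 1 (mod 11)
  r_1 = 23 (mod 121)
  r_2 = 870 (mod 1331)
Final: r = 870 satisfies f(r) ≡ 0 mod 11^3.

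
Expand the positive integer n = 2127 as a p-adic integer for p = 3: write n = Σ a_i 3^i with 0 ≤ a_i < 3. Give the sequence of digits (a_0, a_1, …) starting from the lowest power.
(a_0, a_1, …) = (0, 1, 2, 0, 2, 2, 2)

Repeated division by 3 gives the digits low-to-high: 2127 = 1·3^1 + 2·3^2 + 2·3^4 + 2·3^5 + 2·3^6. Digit sequence: (0, 1, 2, 0, 2, 2, 2).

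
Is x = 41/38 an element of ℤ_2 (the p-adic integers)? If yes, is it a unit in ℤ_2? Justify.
x ∉ ℤ_2 (v_2(x) = -1 < 0)

ℤ_2 = {x ∈ ℚ_2 : v_2(x) ≥ 0} and ℤ_2^× = {x ∈ ℤ_2 : v_2(x) = 0}. Here v_2(41/38) = v_2(num) − v_2(den) = -1; compare against these criteria.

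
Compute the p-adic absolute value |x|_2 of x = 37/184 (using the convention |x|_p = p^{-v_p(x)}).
|37/184|_2 = 8

Step 1 — compute v_2(x) by factoring powers of 2 out of the numerator and denominator: v_2(37/184) = -3. Step 2 — apply |x|_p = p^{-v_p(x)} = 2^{3} = 8.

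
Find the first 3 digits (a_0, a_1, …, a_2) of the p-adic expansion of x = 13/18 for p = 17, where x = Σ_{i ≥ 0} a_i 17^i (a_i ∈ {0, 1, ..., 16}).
(a_0, …, a_2) = (13, 4, 12)

v_17(13/18) = 0 (numerator and denominator both coprime to 17), so x ∈ ℤ_17^×. Compute digits iteratively via a_i = x_i mod 17, x_{i+1} = (x_i − a_i)/17, with x_0 = x:
  x_0 = 13/18;  a_0 = 13;  x_1 = (x_0 − 13)/17 = -13/18
  x_1 = -13/18;  a_1 = 4;  x_2 = (x_1 − 4)/17 = -5/18
  x_2 = -5/18;  a_2 = 12;  x_3 = (x_2 − 12)/17 = -13/18
Digits: (13, 4, 12).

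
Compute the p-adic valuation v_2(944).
v_2(944) = 4

v_2(n) is the largest exponent k such that 2^k divides n. Factor out: 944 = 2^4 · 59. (Sign doesn't affect v_p.) So v_2(944) = 4.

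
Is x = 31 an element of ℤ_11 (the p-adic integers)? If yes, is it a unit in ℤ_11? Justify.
x ∈ ℤ_11^× (unit); v_11(x) = 0

ℤ_11 = {x ∈ ℚ_11 : v_11(x) ≥ 0} and ℤ_11^× = {x ∈ ℤ_11 : v_11(x) = 0}. Here v_11(31) = v_11(num) − v_11(den) = 0; compare against these criteria.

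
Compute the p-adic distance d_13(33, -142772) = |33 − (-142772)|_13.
d_13(33, -142772) = 1/28561

Step 1 — x − y = 33 − (-142772) = 142805. Step 2 — v_13(142805) = 4 (factor: 142805 = (13^4 · 5); the sign does not affect v_p). Step 3 — |x − y|_13 = 13^{-4} = 1/28561.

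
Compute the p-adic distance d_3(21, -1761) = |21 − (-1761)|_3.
d_3(21, -1761) = 1/81

Step 1 — x − y = 21 − (-1761) = 1782. Step 2 — v_3(1782) = 4 (factor: 1782 = (3^4 · 22); the sign does not affect v_p). Step 3 — |x − y|_3 = 3^{-4} = 1/81.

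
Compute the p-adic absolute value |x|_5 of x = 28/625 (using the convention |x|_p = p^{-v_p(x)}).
|28/625|_5 = 625

Step 1 — compute v_5(x) by factoring powers of 5 out of the numerator and denominator: v_5(28/625) = -4. Step 2 — apply |x|_p = p^{-v_p(x)} = 5^{4} = 625.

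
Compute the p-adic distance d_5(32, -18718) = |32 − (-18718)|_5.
d_5(32, -18718) = 1/3125

Step 1 — x − y = 32 − (-18718) = 18750. Step 2 — v_5(18750) = 5 (factor: 18750 = (5^5 · 6); the sign does not affect v_p). Step 3 — |x − y|_5 = 5^{-5} = 1/3125.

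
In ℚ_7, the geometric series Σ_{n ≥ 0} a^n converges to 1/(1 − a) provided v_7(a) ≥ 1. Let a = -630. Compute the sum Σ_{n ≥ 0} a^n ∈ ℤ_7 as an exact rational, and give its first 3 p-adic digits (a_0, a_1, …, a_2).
Σ a^n = 1/(1 − a) = 1/631;  first 3 digits = (1, 1, 2)

v_7(a) = 1 ≥ 1, so the series converges in ℤ_7 to 1/(1 − a) = 1/(1 − (-630)) = 1/631. Expand this rational in ℤ_7: compute digits iteratively via d_i = x_i mod 7, x_{i+1} = (x_i − d_i)/7. The first 3 digits are (1, 1, 2).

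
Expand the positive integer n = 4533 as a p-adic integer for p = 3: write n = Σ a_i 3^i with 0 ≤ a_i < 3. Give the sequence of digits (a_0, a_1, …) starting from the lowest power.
(a_0, a_1, …) = (0, 2, 2, 2, 1, 0, 0, 2)

Repeated division by 3 gives the digits low-to-high: 4533 = 2·3^1 + 2·3^2 + 2·3^3 + 1·3^4 + 2·3^7. Digit sequence: (0, 2, 2, 2, 1, 0, 0, 2).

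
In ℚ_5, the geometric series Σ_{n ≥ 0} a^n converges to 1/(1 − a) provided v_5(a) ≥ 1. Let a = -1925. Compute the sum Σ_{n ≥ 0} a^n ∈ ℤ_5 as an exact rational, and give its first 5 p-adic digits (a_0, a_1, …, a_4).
Σ a^n = 1/(1 − a) = 1/1926;  first 5 digits = (1, 0, 3, 4, 0)

v_5(a) = 2 ≥ 1, so the series converges in ℤ_5 to 1/(1 − a) = 1/(1 − (-1925)) = 1/1926. Expand this rational in ℤ_5: compute digits iteratively via d_i = x_i mod 5, x_{i+1} = (x_i − d_i)/5. The first 5 digits are (1, 0, 3, 4, 0).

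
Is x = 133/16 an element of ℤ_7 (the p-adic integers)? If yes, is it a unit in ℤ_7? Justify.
x ∈ ℤ_7 but not a unit; v_7(x) = 1 > 0

ℤ_7 = {x ∈ ℚ_7 : v_7(x) ≥ 0} and ℤ_7^× = {x ∈ ℤ_7 : v_7(x) = 0}. Here v_7(133/16) = v_7(num) − v_7(den) = 1; compare against these criteria.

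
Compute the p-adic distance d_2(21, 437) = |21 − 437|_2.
d_2(21, 437) = 1/32

Step 1 — x − y = 21 − 437 = -416. Step 2 — v_2(-416) = 5 (factor: -416 = −(2^5 · 13); the sign does not affect v_p). Step 3 — |x − y|_2 = 2^{-5} = 1/32.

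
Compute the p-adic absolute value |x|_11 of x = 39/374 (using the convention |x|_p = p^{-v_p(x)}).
|39/374|_11 = 11

Step 1 — compute v_11(x) by factoring powers of 11 out of the numerator and denominator: v_11(39/374) = -1. Step 2 — apply |x|_p = p^{-v_p(x)} = 11^{1} = 11.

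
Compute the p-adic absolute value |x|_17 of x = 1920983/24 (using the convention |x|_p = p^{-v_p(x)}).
|1920983/24|_17 = 1/83521

Step 1 — compute v_17(x) by factoring powers of 17 out of the numerator and denominator: v_17(1920983/24) = 4. Step 2 — apply |x|_p = p^{-v_p(x)} = 17^{-4} = 1/83521.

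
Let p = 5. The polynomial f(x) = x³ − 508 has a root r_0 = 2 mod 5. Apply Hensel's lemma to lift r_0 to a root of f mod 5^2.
r_1 = 2 (mod 25)

Hensel: r_{i+1} = r_i − f(r_i)/f′(r_i) mod 5^{i+2}, where f′(x) = 3x². Iterate:
  r_0 = 2 (mod 5)
  r_1 = 2 (mod 25)
Final: r = 2 with f(r) ≡ 0 mod 5^2.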